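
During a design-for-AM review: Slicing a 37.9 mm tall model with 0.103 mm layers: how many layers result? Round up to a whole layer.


Layers = ceil(37.9/0.103) = 368


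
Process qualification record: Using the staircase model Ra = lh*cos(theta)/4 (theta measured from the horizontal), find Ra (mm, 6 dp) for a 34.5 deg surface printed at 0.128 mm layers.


Ra = 0.128 * cos(34.5) / 4 = 0.026372 mm


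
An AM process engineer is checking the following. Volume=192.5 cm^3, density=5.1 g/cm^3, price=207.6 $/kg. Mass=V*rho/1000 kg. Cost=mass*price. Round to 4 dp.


Mass = 192.5*5.1/1000 = 0.98175 kg
Cost = 0.98175 * 207.6 = 203.8113 $


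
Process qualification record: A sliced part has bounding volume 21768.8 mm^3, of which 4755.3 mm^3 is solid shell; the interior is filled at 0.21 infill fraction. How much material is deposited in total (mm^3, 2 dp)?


V_infill = (21768.8 - 4755.3) * 0.21 = 3572.84
V_total = 4755.3 + 3572.84 = 8328.14 mm^3


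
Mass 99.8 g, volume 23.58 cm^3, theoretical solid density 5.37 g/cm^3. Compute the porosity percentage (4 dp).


rho_part = 99.8 / 23.58 = 4.23240034 g/cm^3
Porosity = (1 - 4.23240034/5.37)*100 = 21.1844 %


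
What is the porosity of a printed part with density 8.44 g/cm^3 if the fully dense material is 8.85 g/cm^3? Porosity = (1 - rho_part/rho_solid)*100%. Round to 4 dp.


Porosity = (1-8.44/8.85)*100 = 4.6328 %


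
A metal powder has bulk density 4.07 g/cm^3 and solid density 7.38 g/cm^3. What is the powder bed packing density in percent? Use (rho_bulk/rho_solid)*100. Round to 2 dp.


Packing = (4.07/7.38)*100 = 55.15 %


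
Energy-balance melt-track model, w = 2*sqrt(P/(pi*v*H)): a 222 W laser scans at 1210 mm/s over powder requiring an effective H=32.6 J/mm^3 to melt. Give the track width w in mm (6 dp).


w = 2*sqrt(222/(pi*1210*32.6)) = 0.084651 mm


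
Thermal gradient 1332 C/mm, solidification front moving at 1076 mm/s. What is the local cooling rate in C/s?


CR = 1332 * 1076 = 1433232 C/s


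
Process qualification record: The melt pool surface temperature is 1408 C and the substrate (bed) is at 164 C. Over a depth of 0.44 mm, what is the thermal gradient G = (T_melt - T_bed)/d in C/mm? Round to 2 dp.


G = (1408-164)/0.44 = 2827.27 C/mm


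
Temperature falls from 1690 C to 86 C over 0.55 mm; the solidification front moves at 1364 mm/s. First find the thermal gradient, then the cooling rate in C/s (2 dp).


G = (1690-86)/0.55 = 2916.36363636 C/mm
CR = 2916.36363636 * 1364 = 3977920.0 C/s


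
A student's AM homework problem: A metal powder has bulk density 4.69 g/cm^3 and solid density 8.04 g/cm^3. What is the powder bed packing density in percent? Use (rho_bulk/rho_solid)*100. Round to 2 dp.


Packing = (4.69/8.04)*100 = 58.33 %


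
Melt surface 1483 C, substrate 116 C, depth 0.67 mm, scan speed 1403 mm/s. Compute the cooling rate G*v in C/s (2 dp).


G = (1483-116)/0.67 = 2040.29850746 C/mm
CR = 2040.29850746 * 1403 = 2862538.81 C/s


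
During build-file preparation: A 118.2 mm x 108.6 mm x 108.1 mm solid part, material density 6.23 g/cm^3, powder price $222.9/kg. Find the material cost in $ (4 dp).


V = 118.2 * 108.6 * 108.1 = 1387627.812 mm^3 = 1387.627812 cm^3
Mass = 1387.627812 * 6.23 / 1000 = 8.64492127 kg
Cost = 8.64492127 * 222.9 = 1926.953 $


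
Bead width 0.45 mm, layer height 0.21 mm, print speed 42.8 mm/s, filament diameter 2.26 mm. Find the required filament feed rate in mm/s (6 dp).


Q = 0.45 * 0.21 * 42.8 = 4.0446 mm^3/s
A_fil = pi*(2.26/2)^2 = 4.01149966 mm^2
v_feed = 4.0446 / 4.01149966 = 1.008251 mm/s


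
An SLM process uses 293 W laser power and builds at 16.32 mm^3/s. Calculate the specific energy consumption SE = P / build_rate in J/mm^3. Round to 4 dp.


SE = 293 / 16.32 = 17.9534 J/mm^3


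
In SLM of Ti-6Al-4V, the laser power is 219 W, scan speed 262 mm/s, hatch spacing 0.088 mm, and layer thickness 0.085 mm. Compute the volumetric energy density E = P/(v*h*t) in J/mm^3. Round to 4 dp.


E = 219 / (262*0.088*0.085) = 111.7484 J/mm^3


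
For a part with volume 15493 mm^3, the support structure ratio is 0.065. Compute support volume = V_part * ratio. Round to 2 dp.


V_support = 15493 * 0.065 = 1007.05 mm^3


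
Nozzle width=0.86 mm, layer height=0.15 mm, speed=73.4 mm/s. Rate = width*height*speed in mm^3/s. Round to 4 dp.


Rate = 0.86 * 0.15 * 73.4 = 9.4686 mm^3/s


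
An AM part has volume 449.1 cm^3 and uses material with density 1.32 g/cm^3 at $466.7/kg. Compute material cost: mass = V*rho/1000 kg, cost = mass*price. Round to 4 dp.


Mass = 449.1*1.32/1000 = 0.592812 kg
Cost = 0.592812 * 466.7 = 276.6654 $


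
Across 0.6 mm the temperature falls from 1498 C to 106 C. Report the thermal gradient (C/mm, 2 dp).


G = (1498-106)/0.6 = 2320.0 C/mm


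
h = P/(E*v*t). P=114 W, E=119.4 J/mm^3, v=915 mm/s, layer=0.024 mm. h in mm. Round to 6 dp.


h = 114 / (119.4*915*0.024) = 0.043478 mm


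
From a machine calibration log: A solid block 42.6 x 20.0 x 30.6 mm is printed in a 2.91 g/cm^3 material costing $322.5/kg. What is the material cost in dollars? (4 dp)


V = 42.6 * 20.0 * 30.6 = 26071.2 mm^3 = 26.0712 cm^3
Mass = 26.0712 * 2.91 / 1000 = 0.07586719 kg
Cost = 0.07586719 * 322.5 = 24.4672 $


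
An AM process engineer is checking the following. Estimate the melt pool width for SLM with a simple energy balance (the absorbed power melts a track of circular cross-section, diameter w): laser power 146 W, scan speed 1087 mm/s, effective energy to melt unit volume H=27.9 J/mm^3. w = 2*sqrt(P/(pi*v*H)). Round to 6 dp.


w = 2*sqrt(146/(pi*1087*27.9)) = 0.078291 mm


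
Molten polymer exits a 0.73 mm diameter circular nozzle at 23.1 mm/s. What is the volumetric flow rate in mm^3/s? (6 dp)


A = pi*(0.73/2)^2 = 0.41853868 mm^2
Q = 0.41853868 * 23.1 = 9.668244 mm^3/s


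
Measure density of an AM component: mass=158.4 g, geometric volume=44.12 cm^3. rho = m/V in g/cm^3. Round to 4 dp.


rho = 158.4 / 44.12 = 3.5902 g/cm^3


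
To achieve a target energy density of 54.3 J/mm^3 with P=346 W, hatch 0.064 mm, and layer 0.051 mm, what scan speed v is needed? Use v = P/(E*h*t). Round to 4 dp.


v = 346 / (54.3*0.064*0.051) = 1952.2081 mm/s


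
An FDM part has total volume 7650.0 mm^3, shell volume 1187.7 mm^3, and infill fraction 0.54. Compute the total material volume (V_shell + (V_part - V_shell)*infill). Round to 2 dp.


V_infill = (7650.0 - 1187.7) * 0.54 = 3489.64
V_total = 1187.7 + 3489.64 = 4677.34 mm^3


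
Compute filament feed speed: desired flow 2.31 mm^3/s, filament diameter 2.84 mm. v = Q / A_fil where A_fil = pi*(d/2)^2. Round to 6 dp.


A = pi*(2.84/2)^2 = 6.334707
v = 2.31 / 6.334707 = 0.364658 mm/s


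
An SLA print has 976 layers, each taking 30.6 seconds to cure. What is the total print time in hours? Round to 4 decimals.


t = 976 * 30.6 / 3600 = 8.296 hrs


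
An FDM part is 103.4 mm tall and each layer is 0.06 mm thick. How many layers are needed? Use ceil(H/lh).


Layers = ceil(103.4/0.06) = 1724


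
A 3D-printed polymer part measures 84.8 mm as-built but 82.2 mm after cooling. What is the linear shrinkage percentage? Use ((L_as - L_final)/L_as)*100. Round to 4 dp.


Shrinkage = ((84.8-82.2)/84.8)*100 = 3.066 %


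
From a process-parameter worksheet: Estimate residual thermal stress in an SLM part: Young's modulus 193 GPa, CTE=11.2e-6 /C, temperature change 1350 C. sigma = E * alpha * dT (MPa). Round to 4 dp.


sigma = 193*1000 * 11.2e-6 * 1350 = 2918.16 MPa


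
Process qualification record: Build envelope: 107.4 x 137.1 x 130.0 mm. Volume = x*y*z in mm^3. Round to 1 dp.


V = 107.4 * 137.1 * 130.0 = 1914190.2 mm^3


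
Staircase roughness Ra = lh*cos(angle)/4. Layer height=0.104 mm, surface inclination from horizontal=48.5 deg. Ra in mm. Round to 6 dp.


Ra = 0.104 * cos(48.5) / 4 = 0.017228 mm


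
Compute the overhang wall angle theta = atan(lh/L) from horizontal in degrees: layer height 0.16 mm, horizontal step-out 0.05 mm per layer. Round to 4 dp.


angle = atan(0.16/0.05) = 72.646 degrees


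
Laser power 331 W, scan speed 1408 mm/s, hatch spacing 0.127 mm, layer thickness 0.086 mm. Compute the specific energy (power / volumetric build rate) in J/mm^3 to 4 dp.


Build rate = 1408 * 0.127 * 0.086 = 15.378176 mm^3/s
SE = 331 / 15.378176 = 21.524 J/mm^3


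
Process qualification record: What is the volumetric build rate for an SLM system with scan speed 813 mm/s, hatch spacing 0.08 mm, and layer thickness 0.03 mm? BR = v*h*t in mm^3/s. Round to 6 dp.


Rate = 813 * 0.08 * 0.03 = 1.9512 mm^3/s


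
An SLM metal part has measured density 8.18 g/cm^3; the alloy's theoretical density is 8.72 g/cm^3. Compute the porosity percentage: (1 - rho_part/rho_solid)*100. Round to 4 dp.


Porosity = (1-8.18/8.72)*100 = 6.1927 %


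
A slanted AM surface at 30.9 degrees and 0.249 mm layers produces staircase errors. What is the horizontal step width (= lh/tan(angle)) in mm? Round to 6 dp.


step = 0.249 / tan(30.9) = 0.416049 mm


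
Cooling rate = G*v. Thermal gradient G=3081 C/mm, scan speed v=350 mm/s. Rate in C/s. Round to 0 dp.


CR = 3081 * 350 = 1078350 C/s


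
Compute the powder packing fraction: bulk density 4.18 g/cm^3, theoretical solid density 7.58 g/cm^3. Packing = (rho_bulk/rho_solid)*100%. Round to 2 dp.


Packing = (4.18/7.58)*100 = 55.15 %


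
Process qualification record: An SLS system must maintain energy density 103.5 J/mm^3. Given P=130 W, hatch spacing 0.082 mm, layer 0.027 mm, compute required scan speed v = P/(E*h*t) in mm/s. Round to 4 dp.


v = 130 / (103.5*0.082*0.027) = 567.3165 mm/s


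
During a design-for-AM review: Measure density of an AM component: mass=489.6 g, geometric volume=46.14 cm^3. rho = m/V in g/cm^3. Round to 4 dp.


rho = 489.6 / 46.14 = 10.6112 g/cm^3


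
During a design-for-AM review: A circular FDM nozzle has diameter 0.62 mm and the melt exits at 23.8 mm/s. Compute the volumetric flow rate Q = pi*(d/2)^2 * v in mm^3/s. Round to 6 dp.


A = pi*(0.62/2)^2 = 0.30190705 mm^2
Q = 0.30190705 * 23.8 = 7.185388 mm^3/s


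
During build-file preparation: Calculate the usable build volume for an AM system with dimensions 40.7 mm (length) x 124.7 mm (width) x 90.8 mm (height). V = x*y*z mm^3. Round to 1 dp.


V = 40.7 * 124.7 * 90.8 = 460836.3 mm^3


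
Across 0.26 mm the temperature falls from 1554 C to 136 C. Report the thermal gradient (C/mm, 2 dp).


G = (1554-136)/0.26 = 5453.85 C/mm


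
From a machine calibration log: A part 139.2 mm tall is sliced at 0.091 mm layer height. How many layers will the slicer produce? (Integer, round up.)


Layers = ceil(139.2/0.091) = 1530


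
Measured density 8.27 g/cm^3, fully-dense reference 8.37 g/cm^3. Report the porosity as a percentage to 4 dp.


Porosity = (1-8.27/8.37)*100 = 1.1947 %


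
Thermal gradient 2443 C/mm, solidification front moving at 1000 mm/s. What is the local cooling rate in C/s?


CR = 2443 * 1000 = 2443000 C/s


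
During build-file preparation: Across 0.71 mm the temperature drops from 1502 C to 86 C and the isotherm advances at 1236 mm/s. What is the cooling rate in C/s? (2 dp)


G = (1502-86)/0.71 = 1994.36619718 C/mm
CR = 1994.36619718 * 1236 = 2465036.62 C/s


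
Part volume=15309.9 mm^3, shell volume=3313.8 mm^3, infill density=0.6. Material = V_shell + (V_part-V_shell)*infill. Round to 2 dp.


V_infill = (15309.9 - 3313.8) * 0.6 = 7197.66
V_total = 3313.8 + 7197.66 = 10511.46 mm^3


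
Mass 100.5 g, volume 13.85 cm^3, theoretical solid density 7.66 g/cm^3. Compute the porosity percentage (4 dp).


rho_part = 100.5 / 13.85 = 7.25631769 g/cm^3
Porosity = (1 - 7.25631769/7.66)*100 = 5.27 %


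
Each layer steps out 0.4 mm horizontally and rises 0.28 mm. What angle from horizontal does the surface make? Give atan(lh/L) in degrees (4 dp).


angle = atan(0.28/0.4) = 34.992 degrees


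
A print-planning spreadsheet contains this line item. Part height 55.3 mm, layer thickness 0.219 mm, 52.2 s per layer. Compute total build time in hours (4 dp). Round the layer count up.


Layers = ceil(55.3/0.219) = 253
t = 253 * 52.2 / 3600 = 3.6685 hrs


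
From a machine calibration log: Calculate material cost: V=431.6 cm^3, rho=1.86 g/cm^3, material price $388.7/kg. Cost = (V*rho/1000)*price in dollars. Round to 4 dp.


Mass = 431.6*1.86/1000 = 0.802776 kg
Cost = 0.802776 * 388.7 = 312.039 $


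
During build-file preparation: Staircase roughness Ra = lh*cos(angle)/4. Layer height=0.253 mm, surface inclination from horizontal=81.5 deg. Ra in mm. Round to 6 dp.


Ra = 0.253 * cos(81.5) / 4 = 0.009349 mm


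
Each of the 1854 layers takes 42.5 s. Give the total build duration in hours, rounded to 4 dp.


t = 1854 * 42.5 / 3600 = 21.8875 hrs


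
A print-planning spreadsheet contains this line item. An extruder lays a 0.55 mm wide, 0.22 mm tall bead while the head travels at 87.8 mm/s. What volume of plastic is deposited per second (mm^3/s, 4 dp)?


Rate = 0.55 * 0.22 * 87.8 = 10.6238 mm^3/s


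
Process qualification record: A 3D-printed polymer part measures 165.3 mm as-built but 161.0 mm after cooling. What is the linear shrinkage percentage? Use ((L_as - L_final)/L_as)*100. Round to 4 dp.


Shrinkage = ((165.3-161.0)/165.3)*100 = 2.6013 %


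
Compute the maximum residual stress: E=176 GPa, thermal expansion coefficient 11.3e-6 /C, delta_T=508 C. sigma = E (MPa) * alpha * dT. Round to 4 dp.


sigma = 176*1000 * 11.3e-6 * 508 = 1010.3104 MPa


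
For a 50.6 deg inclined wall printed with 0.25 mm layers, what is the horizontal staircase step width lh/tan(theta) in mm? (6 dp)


step = 0.25 / tan(50.6) = 0.205352 mm


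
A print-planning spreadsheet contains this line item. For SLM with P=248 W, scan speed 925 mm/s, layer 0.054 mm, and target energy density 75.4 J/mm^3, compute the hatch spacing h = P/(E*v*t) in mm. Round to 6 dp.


h = 248 / (75.4*925*0.054) = 0.065848 mm


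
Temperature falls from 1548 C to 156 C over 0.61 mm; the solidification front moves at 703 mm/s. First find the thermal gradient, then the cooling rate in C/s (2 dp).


G = (1548-156)/0.61 = 2281.96721311 C/mm
CR = 2281.96721311 * 703 = 1604222.95 C/s


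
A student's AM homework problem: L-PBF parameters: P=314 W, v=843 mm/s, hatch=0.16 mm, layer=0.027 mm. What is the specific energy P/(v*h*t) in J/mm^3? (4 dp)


Build rate = 843 * 0.16 * 0.027 = 3.64176 mm^3/s
SE = 314 / 3.64176 = 86.222 J/mm^3


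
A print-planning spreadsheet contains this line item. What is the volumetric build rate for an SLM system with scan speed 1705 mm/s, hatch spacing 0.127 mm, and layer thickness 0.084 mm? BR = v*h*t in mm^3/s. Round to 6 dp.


Rate = 1705 * 0.127 * 0.084 = 18.18894 mm^3/s


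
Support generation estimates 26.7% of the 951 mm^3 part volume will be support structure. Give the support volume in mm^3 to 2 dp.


V_support = 951 * 0.267 = 253.92 mm^3


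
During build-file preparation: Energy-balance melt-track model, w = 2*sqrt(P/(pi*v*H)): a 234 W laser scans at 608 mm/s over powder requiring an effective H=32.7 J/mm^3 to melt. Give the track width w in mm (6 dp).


w = 2*sqrt(234/(pi*608*32.7)) = 0.122416 mm


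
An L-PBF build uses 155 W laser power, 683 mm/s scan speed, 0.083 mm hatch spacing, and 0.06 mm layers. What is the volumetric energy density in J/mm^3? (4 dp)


E = 155 / (683*0.083*0.06) = 45.5703 J/mm^3


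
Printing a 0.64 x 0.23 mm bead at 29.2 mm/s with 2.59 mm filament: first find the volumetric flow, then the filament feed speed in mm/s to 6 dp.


Q = 0.64 * 0.23 * 29.2 = 4.29824 mm^3/s
A_fil = pi*(2.59/2)^2 = 5.26852942 mm^2
v_feed = 4.29824 / 5.26852942 = 0.815833 mm/s


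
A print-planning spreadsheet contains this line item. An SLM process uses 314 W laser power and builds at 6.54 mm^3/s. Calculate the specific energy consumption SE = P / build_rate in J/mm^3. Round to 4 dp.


SE = 314 / 6.54 = 48.0122 J/mm^3


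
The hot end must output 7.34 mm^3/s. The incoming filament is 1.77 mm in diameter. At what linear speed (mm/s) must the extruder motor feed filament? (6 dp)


A = pi*(1.77/2)^2 = 2.460574
v = 7.34 / 2.460574 = 2.983044 mm/s


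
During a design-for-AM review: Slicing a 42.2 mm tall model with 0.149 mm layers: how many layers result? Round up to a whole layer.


Layers = ceil(42.2/0.149) = 284


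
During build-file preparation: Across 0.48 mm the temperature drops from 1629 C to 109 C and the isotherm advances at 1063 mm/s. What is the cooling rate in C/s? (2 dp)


G = (1629-109)/0.48 = 3166.66666667 C/mm
CR = 3166.66666667 * 1063 = 3366166.67 C/s


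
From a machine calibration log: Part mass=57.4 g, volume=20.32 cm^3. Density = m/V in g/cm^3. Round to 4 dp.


rho = 57.4 / 20.32 = 2.8248 g/cm^3


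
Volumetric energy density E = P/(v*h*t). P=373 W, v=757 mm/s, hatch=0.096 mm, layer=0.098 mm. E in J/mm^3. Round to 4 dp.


E = 373 / (757*0.096*0.098) = 52.374 J/mm^3


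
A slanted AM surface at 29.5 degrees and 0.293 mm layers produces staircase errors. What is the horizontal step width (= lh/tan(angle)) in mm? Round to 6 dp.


step = 0.293 / tan(29.5) = 0.517876 mm


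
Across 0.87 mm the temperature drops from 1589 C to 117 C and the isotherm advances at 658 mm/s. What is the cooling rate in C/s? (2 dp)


G = (1589-117)/0.87 = 1691.95402299 C/mm
CR = 1691.95402299 * 658 = 1113305.75 C/s


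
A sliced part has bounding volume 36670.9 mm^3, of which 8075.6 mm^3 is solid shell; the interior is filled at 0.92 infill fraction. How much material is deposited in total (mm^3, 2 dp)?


V_infill = (36670.9 - 8075.6) * 0.92 = 26307.68
V_total = 8075.6 + 26307.68 = 34383.28 mm^3


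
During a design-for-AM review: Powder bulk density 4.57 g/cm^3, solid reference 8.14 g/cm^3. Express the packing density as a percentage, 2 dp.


Packing = (4.57/8.14)*100 = 56.14 %


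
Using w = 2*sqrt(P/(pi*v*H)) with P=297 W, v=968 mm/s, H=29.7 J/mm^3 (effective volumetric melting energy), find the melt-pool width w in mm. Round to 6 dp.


w = 2*sqrt(297/(pi*968*29.7)) = 0.114688 mm


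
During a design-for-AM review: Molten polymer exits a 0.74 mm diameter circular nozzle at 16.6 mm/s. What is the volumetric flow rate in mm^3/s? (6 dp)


A = pi*(0.74/2)^2 = 0.43008403 mm^2
Q = 0.43008403 * 16.6 = 7.139395 mm^3/s


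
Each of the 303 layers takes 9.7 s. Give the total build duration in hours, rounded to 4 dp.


t = 303 * 9.7 / 3600 = 0.8164 hrs


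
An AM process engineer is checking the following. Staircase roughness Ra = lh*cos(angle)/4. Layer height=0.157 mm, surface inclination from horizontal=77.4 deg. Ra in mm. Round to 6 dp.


Ra = 0.157 * cos(77.4) / 4 = 0.008562 mm


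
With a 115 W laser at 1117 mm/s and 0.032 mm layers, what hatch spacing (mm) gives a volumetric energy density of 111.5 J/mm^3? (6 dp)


h = 115 / (111.5*1117*0.032) = 0.028855 mm


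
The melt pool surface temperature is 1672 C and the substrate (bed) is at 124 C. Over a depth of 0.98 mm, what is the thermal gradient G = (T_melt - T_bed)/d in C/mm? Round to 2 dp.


G = (1672-124)/0.98 = 1579.59 C/mm


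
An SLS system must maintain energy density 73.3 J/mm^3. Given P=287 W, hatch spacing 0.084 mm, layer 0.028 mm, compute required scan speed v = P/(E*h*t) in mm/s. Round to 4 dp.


v = 287 / (73.3*0.084*0.028) = 1664.7177 mm/s


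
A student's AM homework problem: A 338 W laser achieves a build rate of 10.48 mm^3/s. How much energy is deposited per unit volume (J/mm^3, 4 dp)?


SE = 338 / 10.48 = 32.2519 J/mm^3


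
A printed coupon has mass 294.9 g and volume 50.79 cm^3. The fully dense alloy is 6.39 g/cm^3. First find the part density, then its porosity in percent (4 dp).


rho_part = 294.9 / 50.79 = 5.80626108 g/cm^3
Porosity = (1 - 5.80626108/6.39)*100 = 9.1352 %


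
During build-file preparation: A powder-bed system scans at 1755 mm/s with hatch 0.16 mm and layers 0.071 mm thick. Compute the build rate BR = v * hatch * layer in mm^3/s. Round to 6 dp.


Rate = 1755 * 0.16 * 0.071 = 19.9368 mm^3/s


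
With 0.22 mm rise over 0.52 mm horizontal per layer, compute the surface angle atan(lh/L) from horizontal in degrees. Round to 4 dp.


angle = atan(0.22/0.52) = 22.9321 degrees


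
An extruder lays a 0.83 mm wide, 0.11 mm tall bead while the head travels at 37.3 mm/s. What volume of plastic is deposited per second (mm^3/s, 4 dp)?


Rate = 0.83 * 0.11 * 37.3 = 3.4055 mm^3/s


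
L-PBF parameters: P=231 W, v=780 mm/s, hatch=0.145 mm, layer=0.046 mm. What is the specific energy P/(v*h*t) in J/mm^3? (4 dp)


Build rate = 780 * 0.145 * 0.046 = 5.2026 mm^3/s
SE = 231 / 5.2026 = 44.4009 J/mm^3


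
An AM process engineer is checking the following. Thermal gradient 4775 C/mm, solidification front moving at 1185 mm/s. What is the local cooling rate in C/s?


CR = 4775 * 1185 = 5658375 C/s


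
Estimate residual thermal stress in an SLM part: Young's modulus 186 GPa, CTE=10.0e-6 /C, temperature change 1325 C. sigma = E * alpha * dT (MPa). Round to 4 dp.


sigma = 186*1000 * 10.0e-6 * 1325 = 2464.5 MPa


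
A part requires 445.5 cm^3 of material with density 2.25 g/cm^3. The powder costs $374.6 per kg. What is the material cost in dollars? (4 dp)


Mass = 445.5*2.25/1000 = 1.002375 kg
Cost = 1.002375 * 374.6 = 375.4897 $


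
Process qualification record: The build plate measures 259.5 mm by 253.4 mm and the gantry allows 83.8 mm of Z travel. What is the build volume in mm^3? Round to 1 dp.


V = 259.5 * 253.4 * 83.8 = 5510461.7 mm^3


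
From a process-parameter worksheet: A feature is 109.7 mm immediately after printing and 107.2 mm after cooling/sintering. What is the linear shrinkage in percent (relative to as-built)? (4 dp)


Shrinkage = ((109.7-107.2)/109.7)*100 = 2.2789 %


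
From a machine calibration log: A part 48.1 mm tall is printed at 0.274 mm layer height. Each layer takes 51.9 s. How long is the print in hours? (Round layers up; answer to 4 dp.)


Layers = ceil(48.1/0.274) = 176
t = 176 * 51.9 / 3600 = 2.5373 hrs


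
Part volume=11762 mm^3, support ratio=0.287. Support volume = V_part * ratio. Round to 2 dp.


V_support = 11762 * 0.287 = 3375.69 mm^3


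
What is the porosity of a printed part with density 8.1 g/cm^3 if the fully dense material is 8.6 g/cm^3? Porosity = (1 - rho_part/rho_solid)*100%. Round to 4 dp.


Porosity = (1-8.1/8.6)*100 = 5.814 %


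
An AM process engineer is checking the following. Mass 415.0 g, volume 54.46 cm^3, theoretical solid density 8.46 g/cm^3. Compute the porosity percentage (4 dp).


rho_part = 415.0 / 54.46 = 7.62027176 g/cm^3
Porosity = (1 - 7.62027176/8.46)*100 = 9.9259 %


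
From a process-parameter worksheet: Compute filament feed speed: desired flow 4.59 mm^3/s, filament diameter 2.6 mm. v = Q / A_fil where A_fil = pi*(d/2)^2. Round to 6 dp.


A = pi*(2.6/2)^2 = 5.309292
v = 4.59 / 5.309292 = 0.864522 mm/s


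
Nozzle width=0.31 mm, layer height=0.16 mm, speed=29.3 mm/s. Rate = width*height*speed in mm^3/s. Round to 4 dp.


Rate = 0.31 * 0.16 * 29.3 = 1.4533 mm^3/s


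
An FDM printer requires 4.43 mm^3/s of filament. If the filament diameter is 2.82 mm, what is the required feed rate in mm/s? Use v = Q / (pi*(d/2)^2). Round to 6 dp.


A = pi*(2.82/2)^2 = 6.2458
v = 4.43 / 6.2458 = 0.709277 mm/s


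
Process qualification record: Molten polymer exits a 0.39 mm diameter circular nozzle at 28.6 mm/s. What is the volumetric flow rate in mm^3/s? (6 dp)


A = pi*(0.39/2)^2 = 0.11945906 mm^2
Q = 0.11945906 * 28.6 = 3.416529 mm^3/s


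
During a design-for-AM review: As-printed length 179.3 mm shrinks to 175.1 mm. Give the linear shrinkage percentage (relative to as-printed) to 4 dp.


Shrinkage = ((179.3-175.1)/179.3)*100 = 2.3424 %


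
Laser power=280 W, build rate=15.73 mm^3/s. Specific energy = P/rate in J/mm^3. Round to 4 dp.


SE = 280 / 15.73 = 17.8004 J/mm^3


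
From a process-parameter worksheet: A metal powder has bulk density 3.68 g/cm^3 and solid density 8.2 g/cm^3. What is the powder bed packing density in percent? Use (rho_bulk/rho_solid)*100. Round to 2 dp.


Packing = (3.68/8.2)*100 = 44.88 %


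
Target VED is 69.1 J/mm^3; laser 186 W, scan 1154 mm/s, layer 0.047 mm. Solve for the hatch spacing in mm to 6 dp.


h = 186 / (69.1*1154*0.047) = 0.049629 mm


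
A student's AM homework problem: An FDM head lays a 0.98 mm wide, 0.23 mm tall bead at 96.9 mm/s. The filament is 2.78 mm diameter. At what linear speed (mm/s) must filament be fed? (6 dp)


Q = 0.98 * 0.23 * 96.9 = 21.84126 mm^3/s
A_fil = pi*(2.78/2)^2 = 6.06987117 mm^2
v_feed = 21.84126 / 6.06987117 = 3.598307 mm/s


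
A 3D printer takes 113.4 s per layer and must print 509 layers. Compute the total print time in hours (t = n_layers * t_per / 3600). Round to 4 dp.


t = 509 * 113.4 / 3600 = 16.0335 hrs


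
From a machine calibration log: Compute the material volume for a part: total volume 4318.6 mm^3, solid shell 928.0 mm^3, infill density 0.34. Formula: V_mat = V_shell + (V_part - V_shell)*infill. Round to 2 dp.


V_infill = (4318.6 - 928.0) * 0.34 = 1152.8
V_total = 928.0 + 1152.8 = 2080.8 mm^3


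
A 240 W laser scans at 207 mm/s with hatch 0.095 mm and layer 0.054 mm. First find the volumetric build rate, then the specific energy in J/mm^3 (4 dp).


Build rate = 207 * 0.095 * 0.054 = 1.06191 mm^3/s
SE = 240 / 1.06191 = 226.0079 J/mm^3


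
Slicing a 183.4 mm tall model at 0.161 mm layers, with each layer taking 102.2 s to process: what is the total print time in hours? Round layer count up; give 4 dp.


Layers = ceil(183.4/0.161) = 1140
t = 1140 * 102.2 / 3600 = 32.3633 hrs


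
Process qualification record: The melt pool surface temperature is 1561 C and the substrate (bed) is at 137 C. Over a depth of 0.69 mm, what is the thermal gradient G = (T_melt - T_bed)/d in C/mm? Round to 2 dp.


G = (1561-137)/0.69 = 2063.77 C/mm


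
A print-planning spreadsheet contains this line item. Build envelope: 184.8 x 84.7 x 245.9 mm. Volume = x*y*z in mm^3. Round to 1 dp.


V = 184.8 * 84.7 * 245.9 = 3848964.5 mm^3


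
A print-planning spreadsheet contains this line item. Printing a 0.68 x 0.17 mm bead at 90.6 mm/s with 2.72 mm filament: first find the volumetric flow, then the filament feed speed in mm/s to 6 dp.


Q = 0.68 * 0.17 * 90.6 = 10.47336 mm^3/s
A_fil = pi*(2.72/2)^2 = 5.81068977 mm^2
v_feed = 10.47336 / 5.81068977 = 1.80243 mm/s


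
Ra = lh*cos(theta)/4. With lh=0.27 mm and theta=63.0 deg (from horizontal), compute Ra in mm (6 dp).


Ra = 0.27 * cos(63.0) / 4 = 0.030644 mm


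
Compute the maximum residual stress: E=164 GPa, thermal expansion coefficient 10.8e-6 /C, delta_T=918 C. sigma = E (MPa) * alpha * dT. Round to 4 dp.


sigma = 164*1000 * 10.8e-6 * 918 = 1625.9616 MPa


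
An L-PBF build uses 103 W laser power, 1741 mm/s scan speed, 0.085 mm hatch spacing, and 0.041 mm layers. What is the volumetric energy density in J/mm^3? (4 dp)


E = 103 / (1741*0.085*0.041) = 16.976 J/mm^3


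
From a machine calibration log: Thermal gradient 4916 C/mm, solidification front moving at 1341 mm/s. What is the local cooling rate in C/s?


CR = 4916 * 1341 = 6592356 C/s


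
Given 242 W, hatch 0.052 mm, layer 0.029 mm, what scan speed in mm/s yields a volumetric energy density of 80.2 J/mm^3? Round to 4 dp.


v = 242 / (80.2*0.052*0.029) = 2000.9658 mm/s


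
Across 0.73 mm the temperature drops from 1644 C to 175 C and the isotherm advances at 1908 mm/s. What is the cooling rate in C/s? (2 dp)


G = (1644-175)/0.73 = 2012.32876712 C/mm
CR = 2012.32876712 * 1908 = 3839523.29 C/s


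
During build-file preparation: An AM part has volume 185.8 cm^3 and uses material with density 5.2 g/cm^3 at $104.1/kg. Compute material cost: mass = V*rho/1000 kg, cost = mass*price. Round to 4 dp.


Mass = 185.8*5.2/1000 = 0.96616 kg
Cost = 0.96616 * 104.1 = 100.5773 $


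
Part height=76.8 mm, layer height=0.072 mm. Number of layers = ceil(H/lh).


Layers = ceil(76.8/0.072) = 1067


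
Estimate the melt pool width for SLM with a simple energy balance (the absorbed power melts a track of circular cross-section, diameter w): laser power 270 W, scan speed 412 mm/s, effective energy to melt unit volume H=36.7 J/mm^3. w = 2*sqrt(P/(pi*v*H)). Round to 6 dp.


w = 2*sqrt(270/(pi*412*36.7)) = 0.150784 mm


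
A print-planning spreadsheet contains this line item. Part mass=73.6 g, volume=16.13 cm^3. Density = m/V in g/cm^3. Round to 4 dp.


rho = 73.6 / 16.13 = 4.5629 g/cm^3


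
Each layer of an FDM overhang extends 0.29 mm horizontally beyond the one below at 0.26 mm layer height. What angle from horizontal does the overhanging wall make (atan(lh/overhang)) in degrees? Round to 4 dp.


angle = atan(0.26/0.29) = 41.8779 degrees


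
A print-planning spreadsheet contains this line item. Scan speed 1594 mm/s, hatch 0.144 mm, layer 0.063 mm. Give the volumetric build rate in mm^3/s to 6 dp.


Rate = 1594 * 0.144 * 0.063 = 14.460768 mm^3/s


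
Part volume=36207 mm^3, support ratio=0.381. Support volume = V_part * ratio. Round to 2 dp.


V_support = 36207 * 0.381 = 13794.87 mm^3


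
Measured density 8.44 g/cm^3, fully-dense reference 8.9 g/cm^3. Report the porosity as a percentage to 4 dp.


Porosity = (1-8.44/8.9)*100 = 5.1685 %


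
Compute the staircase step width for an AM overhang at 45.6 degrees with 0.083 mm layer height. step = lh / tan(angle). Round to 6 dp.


step = 0.083 / tan(45.6) = 0.08128 mm


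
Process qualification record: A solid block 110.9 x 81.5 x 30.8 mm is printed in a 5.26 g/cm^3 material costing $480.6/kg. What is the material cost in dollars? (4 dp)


V = 110.9 * 81.5 * 30.8 = 278381.18 mm^3 = 278.38118 cm^3
Mass = 278.38118 * 5.26 / 1000 = 1.46428501 kg
Cost = 1.46428501 * 480.6 = 703.7354 $


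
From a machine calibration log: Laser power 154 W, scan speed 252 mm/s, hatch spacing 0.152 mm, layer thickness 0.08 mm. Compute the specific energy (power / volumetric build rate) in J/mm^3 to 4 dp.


Build rate = 252 * 0.152 * 0.08 = 3.06432 mm^3/s
SE = 154 / 3.06432 = 50.2558 J/mm^3


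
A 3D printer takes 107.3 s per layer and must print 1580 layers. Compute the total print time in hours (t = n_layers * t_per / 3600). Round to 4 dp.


t = 1580 * 107.3 / 3600 = 47.0928 hrs


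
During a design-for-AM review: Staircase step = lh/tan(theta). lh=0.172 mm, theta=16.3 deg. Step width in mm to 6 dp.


step = 0.172 / tan(16.3) = 0.588194 mm


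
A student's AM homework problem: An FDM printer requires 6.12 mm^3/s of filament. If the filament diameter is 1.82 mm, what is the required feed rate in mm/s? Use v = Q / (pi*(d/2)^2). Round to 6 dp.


A = pi*(1.82/2)^2 = 2.601553
v = 6.12 / 2.601553 = 2.352441 mm/s


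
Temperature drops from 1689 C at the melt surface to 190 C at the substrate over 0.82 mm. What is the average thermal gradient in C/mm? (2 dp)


G = (1689-190)/0.82 = 1828.05 C/mm


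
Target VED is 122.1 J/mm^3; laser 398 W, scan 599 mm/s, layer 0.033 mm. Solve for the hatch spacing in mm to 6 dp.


h = 398 / (122.1*599*0.033) = 0.164902 mm


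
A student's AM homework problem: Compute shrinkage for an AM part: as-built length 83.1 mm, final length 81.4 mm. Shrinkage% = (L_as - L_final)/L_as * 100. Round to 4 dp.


Shrinkage = ((83.1-81.4)/83.1)*100 = 2.0457 %


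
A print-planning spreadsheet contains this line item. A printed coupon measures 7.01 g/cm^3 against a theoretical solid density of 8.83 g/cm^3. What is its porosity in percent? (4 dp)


Porosity = (1-7.01/8.83)*100 = 20.6116 %


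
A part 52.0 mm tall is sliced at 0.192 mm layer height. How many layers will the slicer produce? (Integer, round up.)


Layers = ceil(52.0/0.192) = 271


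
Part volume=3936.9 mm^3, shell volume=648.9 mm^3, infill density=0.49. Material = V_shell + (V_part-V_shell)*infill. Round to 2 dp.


V_infill = (3936.9 - 648.9) * 0.49 = 1611.12
V_total = 648.9 + 1611.12 = 2260.02 mm^3


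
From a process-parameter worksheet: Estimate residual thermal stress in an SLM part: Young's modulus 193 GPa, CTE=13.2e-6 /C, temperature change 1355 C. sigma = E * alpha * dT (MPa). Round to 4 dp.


sigma = 193*1000 * 13.2e-6 * 1355 = 3451.998 MPa


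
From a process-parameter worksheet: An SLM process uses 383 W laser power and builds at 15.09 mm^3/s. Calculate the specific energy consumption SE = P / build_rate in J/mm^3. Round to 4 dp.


SE = 383 / 15.09 = 25.381 J/mm^3


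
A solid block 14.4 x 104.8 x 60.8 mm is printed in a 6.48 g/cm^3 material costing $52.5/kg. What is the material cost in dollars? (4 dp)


V = 14.4 * 104.8 * 60.8 = 91754.496 mm^3 = 91.754496 cm^3
Mass = 91.754496 * 6.48 / 1000 = 0.59456913 kg
Cost = 0.59456913 * 52.5 = 31.2149 $


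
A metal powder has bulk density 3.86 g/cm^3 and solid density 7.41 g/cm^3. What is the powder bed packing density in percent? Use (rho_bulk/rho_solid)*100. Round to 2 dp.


Packing = (3.86/7.41)*100 = 52.09 %


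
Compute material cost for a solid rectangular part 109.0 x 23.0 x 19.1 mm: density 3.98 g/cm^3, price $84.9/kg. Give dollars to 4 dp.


V = 109.0 * 23.0 * 19.1 = 47883.7 mm^3 = 47.8837 cm^3
Mass = 47.8837 * 3.98 / 1000 = 0.19057713 kg
Cost = 0.19057713 * 84.9 = 16.18 $


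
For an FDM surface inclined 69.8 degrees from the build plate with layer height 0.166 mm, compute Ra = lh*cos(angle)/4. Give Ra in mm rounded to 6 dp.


Ra = 0.166 * cos(69.8) / 4 = 0.01433 mm


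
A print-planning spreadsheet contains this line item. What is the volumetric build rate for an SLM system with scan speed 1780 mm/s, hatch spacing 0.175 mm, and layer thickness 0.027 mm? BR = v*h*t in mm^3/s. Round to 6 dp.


Rate = 1780 * 0.175 * 0.027 = 8.4105 mm^3/s


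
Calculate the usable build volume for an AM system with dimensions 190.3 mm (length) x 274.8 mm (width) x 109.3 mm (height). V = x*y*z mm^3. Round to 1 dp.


V = 190.3 * 274.8 * 109.3 = 5715782.3 mm^3


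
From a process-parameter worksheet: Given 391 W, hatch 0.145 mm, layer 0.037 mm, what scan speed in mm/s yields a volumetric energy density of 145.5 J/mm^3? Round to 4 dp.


v = 391 / (145.5*0.145*0.037) = 500.8919 mm/s


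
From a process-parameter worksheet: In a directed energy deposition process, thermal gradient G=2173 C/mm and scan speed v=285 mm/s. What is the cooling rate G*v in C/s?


CR = 2173 * 285 = 619305 C/s


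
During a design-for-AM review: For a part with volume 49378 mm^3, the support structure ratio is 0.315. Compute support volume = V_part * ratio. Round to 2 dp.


V_support = 49378 * 0.315 = 15554.07 mm^3


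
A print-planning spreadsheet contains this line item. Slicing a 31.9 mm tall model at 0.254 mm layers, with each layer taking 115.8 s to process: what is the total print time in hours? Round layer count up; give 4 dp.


Layers = ceil(31.9/0.254) = 126
t = 126 * 115.8 / 3600 = 4.053 hrs


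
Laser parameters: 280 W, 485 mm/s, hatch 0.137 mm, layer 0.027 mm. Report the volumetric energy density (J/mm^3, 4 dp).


E = 280 / (485*0.137*0.027) = 156.0745 J/mm^3


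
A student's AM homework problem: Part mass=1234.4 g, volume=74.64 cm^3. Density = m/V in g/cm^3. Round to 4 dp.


rho = 1234.4 / 74.64 = 16.538 g/cm^3


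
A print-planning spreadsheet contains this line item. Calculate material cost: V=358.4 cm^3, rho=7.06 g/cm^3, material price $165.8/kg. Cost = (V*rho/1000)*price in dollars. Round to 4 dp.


Mass = 358.4*7.06/1000 = 2.530304 kg
Cost = 2.530304 * 165.8 = 419.5244 $


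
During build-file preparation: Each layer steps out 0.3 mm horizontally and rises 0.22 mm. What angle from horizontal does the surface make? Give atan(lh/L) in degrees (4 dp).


angle = atan(0.22/0.3) = 36.2538 degrees


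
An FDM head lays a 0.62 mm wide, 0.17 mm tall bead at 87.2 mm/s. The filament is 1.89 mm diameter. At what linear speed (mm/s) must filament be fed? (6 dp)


Q = 0.62 * 0.17 * 87.2 = 9.19088 mm^3/s
A_fil = pi*(1.89/2)^2 = 2.80552078 mm^2
v_feed = 9.19088 / 2.80552078 = 3.275998 mm/s


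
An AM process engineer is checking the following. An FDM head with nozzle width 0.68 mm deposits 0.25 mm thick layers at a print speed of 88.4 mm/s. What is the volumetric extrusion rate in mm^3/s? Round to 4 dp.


Rate = 0.68 * 0.25 * 88.4 = 15.028 mm^3/s


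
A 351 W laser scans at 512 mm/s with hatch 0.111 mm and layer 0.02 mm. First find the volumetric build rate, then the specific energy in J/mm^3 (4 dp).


Build rate = 512 * 0.111 * 0.02 = 1.13664 mm^3/s
SE = 351 / 1.13664 = 308.8049 J/mm^3


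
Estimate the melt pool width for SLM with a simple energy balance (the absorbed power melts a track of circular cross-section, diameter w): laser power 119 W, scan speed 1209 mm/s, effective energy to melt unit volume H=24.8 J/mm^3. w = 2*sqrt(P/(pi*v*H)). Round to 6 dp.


w = 2*sqrt(119/(pi*1209*24.8)) = 0.071087 mm


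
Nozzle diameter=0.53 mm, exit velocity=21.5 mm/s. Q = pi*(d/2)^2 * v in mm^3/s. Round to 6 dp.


A = pi*(0.53/2)^2 = 0.22061834 mm^2
Q = 0.22061834 * 21.5 = 4.743294 mm^3/s


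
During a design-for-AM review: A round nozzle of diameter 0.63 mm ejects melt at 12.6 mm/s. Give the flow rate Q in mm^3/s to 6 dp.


A = pi*(0.63/2)^2 = 0.31172453 mm^2
Q = 0.31172453 * 12.6 = 3.927729 mm^3/s


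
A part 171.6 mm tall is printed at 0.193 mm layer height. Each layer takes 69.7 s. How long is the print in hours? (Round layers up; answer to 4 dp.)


Layers = ceil(171.6/0.193) = 890
t = 890 * 69.7 / 3600 = 17.2314 hrs


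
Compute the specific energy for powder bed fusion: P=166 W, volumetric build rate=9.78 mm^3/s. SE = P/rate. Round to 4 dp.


SE = 166 / 9.78 = 16.9734 J/mm^3


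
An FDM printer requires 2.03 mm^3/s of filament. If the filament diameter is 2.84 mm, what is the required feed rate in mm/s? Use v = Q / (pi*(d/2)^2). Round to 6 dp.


A = pi*(2.84/2)^2 = 6.334707
v = 2.03 / 6.334707 = 0.320457 mm/s


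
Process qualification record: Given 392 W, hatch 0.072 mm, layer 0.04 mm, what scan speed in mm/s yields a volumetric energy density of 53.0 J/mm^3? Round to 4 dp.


v = 392 / (53.0*0.072*0.04) = 2568.1342 mm/s


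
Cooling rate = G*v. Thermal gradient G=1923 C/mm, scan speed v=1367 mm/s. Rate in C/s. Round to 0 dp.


CR = 1923 * 1367 = 2628741 C/s


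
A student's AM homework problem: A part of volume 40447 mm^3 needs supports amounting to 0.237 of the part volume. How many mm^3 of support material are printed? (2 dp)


V_support = 40447 * 0.237 = 9585.94 mm^3


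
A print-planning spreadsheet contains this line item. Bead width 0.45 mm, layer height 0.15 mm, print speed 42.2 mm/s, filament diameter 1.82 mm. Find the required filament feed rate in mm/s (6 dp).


Q = 0.45 * 0.15 * 42.2 = 2.8485 mm^3/s
A_fil = pi*(1.82/2)^2 = 2.60155288 mm^2
v_feed = 2.8485 / 2.60155288 = 1.094923 mm/s


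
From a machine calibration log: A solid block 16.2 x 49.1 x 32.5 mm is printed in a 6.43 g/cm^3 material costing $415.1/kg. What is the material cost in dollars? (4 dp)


V = 16.2 * 49.1 * 32.5 = 25851.15 mm^3 = 25.85115 cm^3
Mass = 25.85115 * 6.43 / 1000 = 0.16622289 kg
Cost = 0.16622289 * 415.1 = 68.9991 $


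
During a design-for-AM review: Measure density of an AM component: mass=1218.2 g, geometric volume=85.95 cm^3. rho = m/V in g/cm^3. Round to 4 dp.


rho = 1218.2 / 85.95 = 14.1734 g/cm^3


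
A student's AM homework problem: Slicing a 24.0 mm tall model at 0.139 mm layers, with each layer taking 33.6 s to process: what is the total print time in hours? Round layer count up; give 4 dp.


Layers = ceil(24.0/0.139) = 173
t = 173 * 33.6 / 3600 = 1.6147 hrs
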